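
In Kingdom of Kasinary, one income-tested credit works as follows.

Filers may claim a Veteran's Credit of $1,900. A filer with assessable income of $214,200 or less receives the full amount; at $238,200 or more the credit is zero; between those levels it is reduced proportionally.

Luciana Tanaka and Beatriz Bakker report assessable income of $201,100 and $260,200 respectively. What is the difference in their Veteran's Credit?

$1,900

Luciana ($201,100): Veteran's Credit: $201,100 is at or below the $214,200 threshold, so the full $1,900 applies.
Beatriz ($260,200): Veteran's Credit: $260,200 is at or above $238,200, so the credit is $0.
Difference: |$1,900 − $0| = $1,900.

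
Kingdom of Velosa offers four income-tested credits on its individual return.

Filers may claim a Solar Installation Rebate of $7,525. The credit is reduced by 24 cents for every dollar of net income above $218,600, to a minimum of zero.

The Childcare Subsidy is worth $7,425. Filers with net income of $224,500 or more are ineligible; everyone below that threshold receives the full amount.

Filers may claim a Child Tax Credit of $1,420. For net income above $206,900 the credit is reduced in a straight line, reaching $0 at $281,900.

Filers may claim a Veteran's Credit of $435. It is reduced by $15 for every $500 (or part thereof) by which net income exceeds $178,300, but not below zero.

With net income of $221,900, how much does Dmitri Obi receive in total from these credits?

$15,294

Solar Installation Rebate: 24% of the $3,300 excess over $218,600 is $792; credit = $7,525 − $792 = $6,733.
Childcare Subsidy: $221,900 is below the $224,500 cutoff, so the full $7,425 applies.
Child Tax Credit: $221,900 is $15,000 into a $75,000 phase-out range, leaving 60,000/75,000 of the credit: $1,420 × 60,000/75,000 = $1,136.
Veteran's Credit: income exceeds $178,300 by $43,600 → 88 increments × $15 = $1,320 ≥ base, so the credit is $0.
Total: $6,733 + $7,425 + $1,136 + $0 = $15,294.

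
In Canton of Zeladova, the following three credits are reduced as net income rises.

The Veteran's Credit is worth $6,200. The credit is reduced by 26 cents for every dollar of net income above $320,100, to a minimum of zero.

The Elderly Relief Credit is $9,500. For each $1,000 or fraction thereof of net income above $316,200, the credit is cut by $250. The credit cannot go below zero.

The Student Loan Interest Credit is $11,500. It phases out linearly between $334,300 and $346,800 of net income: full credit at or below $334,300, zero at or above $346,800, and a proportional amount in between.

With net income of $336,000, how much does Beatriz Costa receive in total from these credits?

Veteran's Credit: 26% of the $15,900 excess over $320,100 is $4,134; credit = $6,200 − $4,134 = $2,066.
Elderly Relief Credit: income exceeds $316,200 by $19,800, which is 20 full-or-partial $1,000 increments; reduction = 20 × $250 = $5,000, leaving $4,500.
Student Loan Interest Credit: $336,000 is $1,700 into a $12,500 phase-out range, leaving 10,800/12,500 of the credit: $11,500 × 10,800/12,500 = $9,936.
Total: $2,066 + $4,500 + $9,936 = $16,502.

$16,502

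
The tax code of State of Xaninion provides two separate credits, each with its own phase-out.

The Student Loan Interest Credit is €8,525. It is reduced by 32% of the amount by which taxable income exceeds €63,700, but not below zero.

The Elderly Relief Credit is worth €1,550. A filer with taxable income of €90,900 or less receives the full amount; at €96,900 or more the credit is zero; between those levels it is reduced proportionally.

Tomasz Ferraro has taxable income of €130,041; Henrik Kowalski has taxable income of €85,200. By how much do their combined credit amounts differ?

Tomasz (€130,041): Student Loan Interest Credit: 32% of the €66,341 excess over €63,700 is €21,229.12 ≥ base, so the credit is €0. Elderly Relief Credit: €130,041 is at or above €96,900, so the credit is €0. total €0 + €0 = €0
Henrik (€85,200): Student Loan Interest Credit: 32% of the €21,500 excess over €63,700 is €6,880; credit = €8,525 − €6,880 = €1,645. Elderly Relief Credit: €85,200 is at or below the €90,900 threshold, so the full €1,550 applies. total €1,645 + €1,550 = €3,195
Difference: |€0 − €3,195| = €3,195.

€3,195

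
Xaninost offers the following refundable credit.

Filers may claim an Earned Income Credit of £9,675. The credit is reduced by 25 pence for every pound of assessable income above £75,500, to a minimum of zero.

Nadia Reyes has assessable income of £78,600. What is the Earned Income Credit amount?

£8,900

Earned Income Credit: 25% of the £3,100 excess over £75,500 is £775; credit = £9,675 − £775 = £8,900.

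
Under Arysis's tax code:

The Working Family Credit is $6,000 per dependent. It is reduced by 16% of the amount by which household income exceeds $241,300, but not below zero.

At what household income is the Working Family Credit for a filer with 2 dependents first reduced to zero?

$316,300

Full credit = 2 × $6,000 = $12,000.
The credit falls by 16% of each dollar above $241,300, so it reaches zero when the excess is $12,000 / 16% = $75,000: income = $241,300 + $75,000 = $316,300.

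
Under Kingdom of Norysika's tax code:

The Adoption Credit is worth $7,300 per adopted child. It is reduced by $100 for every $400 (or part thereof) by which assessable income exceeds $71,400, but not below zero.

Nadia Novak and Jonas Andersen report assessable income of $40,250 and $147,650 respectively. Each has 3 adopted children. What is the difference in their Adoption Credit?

Nadia ($40,250): Adoption Credit: base = 3 × $7,300 = $21,900. $40,250 is at or below the $71,400 threshold, so the full $21,900 applies.
Jonas ($147,650): Adoption Credit: base = 3 × $7,300 = $21,900. income exceeds $71,400 by $76,250, which is 191 full-or-partial $400 increments; reduction = 191 × $100 = $19,100, leaving $2,800.
Difference: |$21,900 − $2,800| = $19,100.

$19,100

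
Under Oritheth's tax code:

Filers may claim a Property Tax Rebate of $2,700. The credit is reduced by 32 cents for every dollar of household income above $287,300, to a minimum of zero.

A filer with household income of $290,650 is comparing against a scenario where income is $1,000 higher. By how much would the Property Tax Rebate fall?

At $290,650 — 32% of the $3,350 excess over $287,300 is $1,072; credit = $2,700 − $1,072 = $1,628.
At $291,650 — 32% of the $4,350 excess over $287,300 is $1,392; credit = $2,700 − $1,392 = $1,308.
Lost: $1,628 − $1,308 = $320.

$320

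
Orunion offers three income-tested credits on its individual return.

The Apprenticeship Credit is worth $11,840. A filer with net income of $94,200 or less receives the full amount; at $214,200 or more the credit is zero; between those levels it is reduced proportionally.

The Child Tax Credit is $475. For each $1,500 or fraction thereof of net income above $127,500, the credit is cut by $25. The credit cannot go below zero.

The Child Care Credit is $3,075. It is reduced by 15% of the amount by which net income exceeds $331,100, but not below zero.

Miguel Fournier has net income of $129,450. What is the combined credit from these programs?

Apprenticeship Credit: $129,450 is $35,250 into a $120,000 phase-out range, leaving 84,750/120,000 of the credit: $11,840 × 84,750/120,000 = $8,362.
Child Tax Credit: income exceeds $127,500 by $1,950, which is 2 full-or-partial $1,500 increments; reduction = 2 × $25 = $50, leaving $425.
Child Care Credit: $129,450 is at or below the $331,100 threshold, so the full $3,075 applies.
Total: $8,362 + $425 + $3,075 = $11,862.

$11,862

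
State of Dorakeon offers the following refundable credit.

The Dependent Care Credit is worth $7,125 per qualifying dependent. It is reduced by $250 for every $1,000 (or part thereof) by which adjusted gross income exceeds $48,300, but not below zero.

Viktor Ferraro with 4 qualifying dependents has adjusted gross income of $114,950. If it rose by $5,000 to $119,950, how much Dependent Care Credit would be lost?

At $114,950 — base = 4 × $7,125 = $28,500. income exceeds $48,300 by $66,650, which is 67 full-or-partial $1,000 increments; reduction = 67 × $250 = $16,750, leaving $11,750.
At $119,950 — base = 4 × $7,125 = $28,500. income exceeds $48,300 by $71,650, which is 72 full-or-partial $1,000 increments; reduction = 72 × $250 = $18,000, leaving $10,500.
Lost: $11,750 − $10,500 = $1,250.

$1,250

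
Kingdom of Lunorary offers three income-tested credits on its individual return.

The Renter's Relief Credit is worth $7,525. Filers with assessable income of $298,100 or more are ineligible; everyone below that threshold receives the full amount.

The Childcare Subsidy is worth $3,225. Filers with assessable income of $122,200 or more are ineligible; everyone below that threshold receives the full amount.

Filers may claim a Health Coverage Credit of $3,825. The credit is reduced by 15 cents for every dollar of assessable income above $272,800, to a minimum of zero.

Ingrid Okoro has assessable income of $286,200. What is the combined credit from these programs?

Renter's Relief Credit: $286,200 is below the $298,100 cutoff, so the full $7,525 applies.
Childcare Subsidy: $286,200 meets or exceeds the $122,200 cutoff, so the credit is $0.
Health Coverage Credit: 15% of the $13,400 excess over $272,800 is $2,010; credit = $3,825 − $2,010 = $1,815.
Total: $7,525 + $0 + $1,815 = $9,340.

$9,340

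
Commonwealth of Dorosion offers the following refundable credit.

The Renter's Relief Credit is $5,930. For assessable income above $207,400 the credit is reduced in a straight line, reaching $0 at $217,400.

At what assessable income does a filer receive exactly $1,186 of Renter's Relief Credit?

$215,400

$1,186 is 1,186/5,930 of the full $5,930, so 4,744/5,930 of the $10,000 range has been used: income = $207,400 + $10,000 × 4,744/5,930 = $215,400.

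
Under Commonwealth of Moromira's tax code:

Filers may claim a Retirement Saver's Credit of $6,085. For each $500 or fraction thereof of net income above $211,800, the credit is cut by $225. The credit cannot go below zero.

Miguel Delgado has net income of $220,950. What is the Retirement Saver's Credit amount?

Retirement Saver's Credit: income exceeds $211,800 by $9,150, which is 19 full-or-partial $500 increments; reduction = 19 × $225 = $4,275, leaving $1,810.

$1,810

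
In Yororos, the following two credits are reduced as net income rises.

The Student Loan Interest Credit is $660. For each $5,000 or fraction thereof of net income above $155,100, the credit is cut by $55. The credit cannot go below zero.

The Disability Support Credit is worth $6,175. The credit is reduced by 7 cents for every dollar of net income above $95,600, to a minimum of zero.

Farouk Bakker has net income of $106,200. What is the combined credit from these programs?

Student Loan Interest Credit: $106,200 is at or below the $155,100 threshold, so the full $660 applies.
Disability Support Credit: 7% of the $10,600 excess over $95,600 is $742; credit = $6,175 − $742 = $5,433.
Total: $660 + $5,433 = $6,093.

$6,093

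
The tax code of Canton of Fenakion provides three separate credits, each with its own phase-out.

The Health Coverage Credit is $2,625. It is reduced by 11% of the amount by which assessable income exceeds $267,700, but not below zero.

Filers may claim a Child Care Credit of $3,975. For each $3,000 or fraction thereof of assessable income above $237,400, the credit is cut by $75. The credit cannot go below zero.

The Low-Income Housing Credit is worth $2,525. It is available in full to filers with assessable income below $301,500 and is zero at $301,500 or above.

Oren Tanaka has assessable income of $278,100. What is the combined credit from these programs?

$6,931

Health Coverage Credit: 11% of the $10,400 excess over $267,700 is $1,144; credit = $2,625 − $1,144 = $1,481.
Child Care Credit: income exceeds $237,400 by $40,700, which is 14 full-or-partial $3,000 increments; reduction = 14 × $75 = $1,050, leaving $2,925.
Low-Income Housing Credit: $278,100 is below the $301,500 cutoff, so the full $2,525 applies.
Total: $1,481 + $2,925 + $2,525 = $6,931.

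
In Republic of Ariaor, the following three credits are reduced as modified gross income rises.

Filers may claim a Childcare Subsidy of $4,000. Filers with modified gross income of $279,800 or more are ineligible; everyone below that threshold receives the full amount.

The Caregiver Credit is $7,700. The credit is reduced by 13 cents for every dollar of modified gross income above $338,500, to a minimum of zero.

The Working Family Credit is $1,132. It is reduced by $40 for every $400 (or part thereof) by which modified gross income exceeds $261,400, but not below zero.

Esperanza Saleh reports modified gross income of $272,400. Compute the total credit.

$11,712

Childcare Subsidy: $272,400 is below the $279,800 cutoff, so the full $4,000 applies.
Caregiver Credit: $272,400 is at or below the $338,500 threshold, so the full $7,700 applies.
Working Family Credit: income exceeds $261,400 by $11,000, which is 28 full-or-partial $400 increments; reduction = 28 × $40 = $1,120, leaving $12.
Total: $4,000 + $7,700 + $12 = $11,712.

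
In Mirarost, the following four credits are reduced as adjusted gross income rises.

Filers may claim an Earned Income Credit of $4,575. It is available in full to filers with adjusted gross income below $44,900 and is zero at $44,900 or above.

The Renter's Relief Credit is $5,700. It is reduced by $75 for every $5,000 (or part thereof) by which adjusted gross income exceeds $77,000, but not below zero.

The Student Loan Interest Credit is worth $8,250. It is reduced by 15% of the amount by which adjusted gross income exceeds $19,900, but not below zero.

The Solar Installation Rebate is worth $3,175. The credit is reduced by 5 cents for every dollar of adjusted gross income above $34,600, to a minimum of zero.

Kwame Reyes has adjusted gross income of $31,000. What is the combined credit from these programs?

Earned Income Credit: $31,000 is below the $44,900 cutoff, so the full $4,575 applies.
Renter's Relief Credit: $31,000 is at or below the $77,000 threshold, so the full $5,700 applies.
Student Loan Interest Credit: 15% of the $11,100 excess over $19,900 is $1,665; credit = $8,250 − $1,665 = $6,585.
Solar Installation Rebate: $31,000 is at or below the $34,600 threshold, so the full $3,175 applies.
Total: $4,575 + $5,700 + $6,585 + $3,175 = $20,035.

$20,035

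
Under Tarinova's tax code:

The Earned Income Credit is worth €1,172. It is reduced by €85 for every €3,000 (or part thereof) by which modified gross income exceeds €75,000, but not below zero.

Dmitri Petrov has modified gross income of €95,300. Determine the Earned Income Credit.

Earned Income Credit: income exceeds €75,000 by €20,300, which is 7 full-or-partial €3,000 increments; reduction = 7 × €85 = €595, leaving €577.

€577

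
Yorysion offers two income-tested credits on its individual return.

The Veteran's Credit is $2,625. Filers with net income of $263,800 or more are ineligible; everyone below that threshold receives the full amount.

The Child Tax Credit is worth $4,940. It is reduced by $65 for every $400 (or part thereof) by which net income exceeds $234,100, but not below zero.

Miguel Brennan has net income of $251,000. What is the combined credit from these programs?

Veteran's Credit: $251,000 is below the $263,800 cutoff, so the full $2,625 applies.
Child Tax Credit: income exceeds $234,100 by $16,900, which is 43 full-or-partial $400 increments; reduction = 43 × $65 = $2,795, leaving $2,145.
Total: $2,625 + $2,145 = $4,770.

$4,770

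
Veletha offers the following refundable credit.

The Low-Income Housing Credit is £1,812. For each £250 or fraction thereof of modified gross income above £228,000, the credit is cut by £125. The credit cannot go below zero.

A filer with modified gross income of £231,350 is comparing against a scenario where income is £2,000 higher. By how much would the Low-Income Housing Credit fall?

£62

At £231,350 — income exceeds £228,000 by £3,350, which is 14 full-or-partial £250 increments; reduction = 14 × £125 = £1,750, leaving £62.
At £233,350 — income exceeds £228,000 by £5,350 → 22 increments × £125 = £2,750 ≥ base, so the credit is £0.
Lost: £62 − £0 = £62.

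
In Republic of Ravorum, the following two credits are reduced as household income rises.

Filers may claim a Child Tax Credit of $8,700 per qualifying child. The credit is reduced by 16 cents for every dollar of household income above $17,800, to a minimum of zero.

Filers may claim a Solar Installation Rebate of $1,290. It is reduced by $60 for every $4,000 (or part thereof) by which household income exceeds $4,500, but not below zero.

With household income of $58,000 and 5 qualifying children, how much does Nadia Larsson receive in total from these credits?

Child Tax Credit: base = 5 × $8,700 = $43,500. 16% of the $40,200 excess over $17,800 is $6,432; credit = $43,500 − $6,432 = $37,068.
Solar Installation Rebate: income exceeds $4,500 by $53,500, which is 14 full-or-partial $4,000 increments; reduction = 14 × $60 = $840, leaving $450.
Total: $37,068 + $450 = $37,518.

$37,518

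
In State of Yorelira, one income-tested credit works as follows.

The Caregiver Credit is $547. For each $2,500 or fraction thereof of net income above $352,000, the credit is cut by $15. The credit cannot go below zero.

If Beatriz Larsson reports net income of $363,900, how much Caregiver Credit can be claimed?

Caregiver Credit: income exceeds $352,000 by $11,900, which is 5 full-or-partial $2,500 increments; reduction = 5 × $15 = $75, leaving $472.

$472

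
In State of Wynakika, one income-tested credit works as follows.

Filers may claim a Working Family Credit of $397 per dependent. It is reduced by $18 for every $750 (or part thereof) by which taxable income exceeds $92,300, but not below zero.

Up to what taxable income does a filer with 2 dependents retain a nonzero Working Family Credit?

$125,300

Full credit = 2 × $397 = $794.
After 44 increments the reduction is 44 × $18 = $792, leaving $2; one more increment wipes it out. Increment 44 ends at excess 44 × $750 = $33,000, so the highest qualifying income is $92,300 + $33,000 = $125,300.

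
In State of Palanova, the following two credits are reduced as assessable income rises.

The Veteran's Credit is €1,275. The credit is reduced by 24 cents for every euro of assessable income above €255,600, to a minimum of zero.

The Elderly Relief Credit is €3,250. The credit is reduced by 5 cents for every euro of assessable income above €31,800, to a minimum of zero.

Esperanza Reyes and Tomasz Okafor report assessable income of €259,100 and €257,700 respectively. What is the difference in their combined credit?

€336

Esperanza (€259,100): Veteran's Credit: 24% of the €3,500 excess over €255,600 is €840; credit = €1,275 − €840 = €435. Elderly Relief Credit: 5% of the €227,300 excess over €31,800 is €11,365 ≥ base, so the credit is €0. total €435 + €0 = €435
Tomasz (€257,700): Veteran's Credit: 24% of the €2,100 excess over €255,600 is €504; credit = €1,275 − €504 = €771. Elderly Relief Credit: 5% of the €225,900 excess over €31,800 is €11,295 ≥ base, so the credit is €0. total €771 + €0 = €771
Difference: |€435 − €771| = €336.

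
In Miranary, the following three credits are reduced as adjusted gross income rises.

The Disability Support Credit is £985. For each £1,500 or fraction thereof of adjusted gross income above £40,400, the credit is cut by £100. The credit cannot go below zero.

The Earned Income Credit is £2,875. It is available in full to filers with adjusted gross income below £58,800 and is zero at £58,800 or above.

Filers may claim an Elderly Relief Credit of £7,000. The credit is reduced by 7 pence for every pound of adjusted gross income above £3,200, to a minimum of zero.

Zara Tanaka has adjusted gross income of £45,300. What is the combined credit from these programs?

£7,513

Disability Support Credit: income exceeds £40,400 by £4,900, which is 4 full-or-partial £1,500 increments; reduction = 4 × £100 = £400, leaving £585.
Earned Income Credit: £45,300 is below the £58,800 cutoff, so the full £2,875 applies.
Elderly Relief Credit: 7% of the £42,100 excess over £3,200 is £2,947; credit = £7,000 − £2,947 = £4,053.
Total: £585 + £2,875 + £4,053 = £7,513.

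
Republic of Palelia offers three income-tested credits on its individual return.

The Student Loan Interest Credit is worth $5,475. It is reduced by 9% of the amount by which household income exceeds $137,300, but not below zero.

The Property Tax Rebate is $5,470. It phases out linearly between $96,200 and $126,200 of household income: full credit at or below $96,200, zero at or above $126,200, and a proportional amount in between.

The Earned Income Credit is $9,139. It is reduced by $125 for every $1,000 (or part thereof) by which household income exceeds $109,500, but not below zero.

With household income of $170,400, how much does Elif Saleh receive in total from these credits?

$4,010

Student Loan Interest Credit: 9% of the $33,100 excess over $137,300 is $2,979; credit = $5,475 − $2,979 = $2,496.
Property Tax Rebate: $170,400 is at or above $126,200, so the credit is $0.
Earned Income Credit: income exceeds $109,500 by $60,900, which is 61 full-or-partial $1,000 increments; reduction = 61 × $125 = $7,625, leaving $1,514.
Total: $2,496 + $0 + $1,514 = $4,010.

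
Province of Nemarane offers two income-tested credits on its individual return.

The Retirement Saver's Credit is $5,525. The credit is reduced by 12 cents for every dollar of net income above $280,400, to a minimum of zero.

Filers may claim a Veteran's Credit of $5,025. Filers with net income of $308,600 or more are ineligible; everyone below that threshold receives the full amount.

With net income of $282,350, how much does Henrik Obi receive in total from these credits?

Retirement Saver's Credit: 12% of the $1,950 excess over $280,400 is $234; credit = $5,525 − $234 = $5,291.
Veteran's Credit: $282,350 is below the $308,600 cutoff, so the full $5,025 applies.
Total: $5,291 + $5,025 = $10,316.

$10,316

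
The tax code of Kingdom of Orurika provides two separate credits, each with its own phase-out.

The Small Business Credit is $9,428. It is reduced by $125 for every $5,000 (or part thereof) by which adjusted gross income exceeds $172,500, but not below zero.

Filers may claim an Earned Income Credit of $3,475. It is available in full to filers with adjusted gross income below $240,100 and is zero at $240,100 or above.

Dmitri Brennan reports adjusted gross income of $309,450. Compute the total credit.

$5,928

Small Business Credit: income exceeds $172,500 by $136,950, which is 28 full-or-partial $5,000 increments; reduction = 28 × $125 = $3,500, leaving $5,928.
Earned Income Credit: $309,450 meets or exceeds the $240,100 cutoff, so the credit is $0.
Total: $5,928 + $0 = $5,928.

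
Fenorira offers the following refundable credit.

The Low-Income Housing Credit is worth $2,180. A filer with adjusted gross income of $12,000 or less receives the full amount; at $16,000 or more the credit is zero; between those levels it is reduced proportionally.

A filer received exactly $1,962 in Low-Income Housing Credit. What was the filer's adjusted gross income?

$12,400

$1,962 is 1,962/2,180 of the full $2,180, so 218/2,180 of the $4,000 range has been used: income = $12,000 + $4,000 × 218/2,180 = $12,400.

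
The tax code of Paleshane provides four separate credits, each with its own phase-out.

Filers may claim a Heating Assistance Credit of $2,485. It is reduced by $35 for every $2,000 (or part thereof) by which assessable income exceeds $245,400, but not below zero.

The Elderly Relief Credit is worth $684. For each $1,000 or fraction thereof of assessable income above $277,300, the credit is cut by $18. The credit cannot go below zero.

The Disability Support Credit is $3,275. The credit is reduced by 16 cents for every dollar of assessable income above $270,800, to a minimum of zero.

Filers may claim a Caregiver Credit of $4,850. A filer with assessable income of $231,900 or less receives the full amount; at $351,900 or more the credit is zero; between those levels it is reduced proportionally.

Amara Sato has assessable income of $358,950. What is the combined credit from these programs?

$490

Heating Assistance Credit: income exceeds $245,400 by $113,550, which is 57 full-or-partial $2,000 increments; reduction = 57 × $35 = $1,995, leaving $490.
Elderly Relief Credit: income exceeds $277,300 by $81,650 → 82 increments × $18 = $1,476 ≥ base, so the credit is $0.
Disability Support Credit: 16% of the $88,150 excess over $270,800 is $14,104 ≥ base, so the credit is $0.
Caregiver Credit: $358,950 is at or above $351,900, so the credit is $0.
Total: $490 + $0 + $0 + $0 = $490.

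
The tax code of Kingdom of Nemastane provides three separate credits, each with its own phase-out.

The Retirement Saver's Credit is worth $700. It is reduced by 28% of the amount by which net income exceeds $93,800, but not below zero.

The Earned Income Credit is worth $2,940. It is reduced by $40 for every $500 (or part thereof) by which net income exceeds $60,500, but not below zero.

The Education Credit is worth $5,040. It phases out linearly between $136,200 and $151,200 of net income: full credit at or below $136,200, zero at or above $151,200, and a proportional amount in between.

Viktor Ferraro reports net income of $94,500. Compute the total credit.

$5,764

Retirement Saver's Credit: 28% of the $700 excess over $93,800 is $196; credit = $700 − $196 = $504.
Earned Income Credit: income exceeds $60,500 by $34,000, which is 68 full-or-partial $500 increments; reduction = 68 × $40 = $2,720, leaving $220.
Education Credit: $94,500 is at or below the $136,200 threshold, so the full $5,040 applies.
Total: $504 + $220 + $5,040 = $5,764.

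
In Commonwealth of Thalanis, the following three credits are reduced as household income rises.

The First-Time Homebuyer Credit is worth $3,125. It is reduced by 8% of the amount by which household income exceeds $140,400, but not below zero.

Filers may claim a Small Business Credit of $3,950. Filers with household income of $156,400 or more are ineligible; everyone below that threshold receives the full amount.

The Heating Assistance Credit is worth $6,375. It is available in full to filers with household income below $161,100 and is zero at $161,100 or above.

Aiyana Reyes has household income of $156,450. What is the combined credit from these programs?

First-Time Homebuyer Credit: 8% of the $16,050 excess over $140,400 is $1,284; credit = $3,125 − $1,284 = $1,841.
Small Business Credit: $156,450 meets or exceeds the $156,400 cutoff, so the credit is $0.
Heating Assistance Credit: $156,450 is below the $161,100 cutoff, so the full $6,375 applies.
Total: $1,841 + $0 + $6,375 = $8,216.

$8,216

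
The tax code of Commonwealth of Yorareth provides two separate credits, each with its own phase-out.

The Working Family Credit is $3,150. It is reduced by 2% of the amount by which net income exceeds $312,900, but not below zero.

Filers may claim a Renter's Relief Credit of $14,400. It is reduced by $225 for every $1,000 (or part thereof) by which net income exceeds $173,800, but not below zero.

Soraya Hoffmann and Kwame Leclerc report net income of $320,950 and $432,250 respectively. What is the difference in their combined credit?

Soraya ($320,950): Working Family Credit: 2% of the $8,050 excess over $312,900 is $161; credit = $3,150 − $161 = $2,989. Renter's Relief Credit: income exceeds $173,800 by $147,150 → 148 increments × $225 = $33,300 ≥ base, so the credit is $0. total $2,989 + $0 = $2,989
Kwame ($432,250): Working Family Credit: 2% of the $119,350 excess over $312,900 is $2,387; credit = $3,150 − $2,387 = $763. Renter's Relief Credit: income exceeds $173,800 by $258,450 → 259 increments × $225 = $58,275 ≥ base, so the credit is $0. total $763 + $0 = $763
Difference: |$2,989 − $763| = $2,226.

$2,226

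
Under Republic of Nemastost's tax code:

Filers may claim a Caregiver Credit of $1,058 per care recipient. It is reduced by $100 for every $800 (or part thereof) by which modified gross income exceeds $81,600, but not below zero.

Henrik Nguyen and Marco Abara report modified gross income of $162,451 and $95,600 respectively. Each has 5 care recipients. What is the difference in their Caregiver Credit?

Henrik ($162,451): Caregiver Credit: base = 5 × $1,058 = $5,290. income exceeds $81,600 by $80,851 → 102 increments × $100 = $10,200 ≥ base, so the credit is $0.
Marco ($95,600): Caregiver Credit: base = 5 × $1,058 = $5,290. income exceeds $81,600 by $14,000, which is 18 full-or-partial $800 increments; reduction = 18 × $100 = $1,800, leaving $3,490.
Difference: |$0 − $3,490| = $3,490.

$3,490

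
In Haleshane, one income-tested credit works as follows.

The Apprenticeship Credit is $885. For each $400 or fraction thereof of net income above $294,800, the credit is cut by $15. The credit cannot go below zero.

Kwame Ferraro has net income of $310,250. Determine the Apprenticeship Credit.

$300

Apprenticeship Credit: income exceeds $294,800 by $15,450, which is 39 full-or-partial $400 increments; reduction = 39 × $15 = $585, leaving $300.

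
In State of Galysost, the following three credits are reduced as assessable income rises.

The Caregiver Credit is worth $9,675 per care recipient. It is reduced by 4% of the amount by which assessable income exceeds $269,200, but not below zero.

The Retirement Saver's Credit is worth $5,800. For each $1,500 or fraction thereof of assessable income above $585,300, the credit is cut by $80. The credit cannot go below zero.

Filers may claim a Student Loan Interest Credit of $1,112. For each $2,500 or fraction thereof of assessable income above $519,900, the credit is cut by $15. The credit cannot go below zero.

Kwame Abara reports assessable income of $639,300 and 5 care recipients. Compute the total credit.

$36,883

Caregiver Credit: base = 5 × $9,675 = $48,375. 4% of the $370,100 excess over $269,200 is $14,804; credit = $48,375 − $14,804 = $33,571.
Retirement Saver's Credit: income exceeds $585,300 by $54,000, which is 36 full-or-partial $1,500 increments; reduction = 36 × $80 = $2,880, leaving $2,920.
Student Loan Interest Credit: income exceeds $519,900 by $119,400, which is 48 full-or-partial $2,500 increments; reduction = 48 × $15 = $720, leaving $392.
Total: $33,571 + $2,920 + $392 = $36,883.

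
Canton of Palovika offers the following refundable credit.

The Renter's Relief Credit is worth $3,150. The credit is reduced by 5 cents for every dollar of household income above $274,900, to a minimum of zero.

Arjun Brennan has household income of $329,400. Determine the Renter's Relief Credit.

$425

Renter's Relief Credit: 5% of the $54,500 excess over $274,900 is $2,725; credit = $3,150 − $2,725 = $425.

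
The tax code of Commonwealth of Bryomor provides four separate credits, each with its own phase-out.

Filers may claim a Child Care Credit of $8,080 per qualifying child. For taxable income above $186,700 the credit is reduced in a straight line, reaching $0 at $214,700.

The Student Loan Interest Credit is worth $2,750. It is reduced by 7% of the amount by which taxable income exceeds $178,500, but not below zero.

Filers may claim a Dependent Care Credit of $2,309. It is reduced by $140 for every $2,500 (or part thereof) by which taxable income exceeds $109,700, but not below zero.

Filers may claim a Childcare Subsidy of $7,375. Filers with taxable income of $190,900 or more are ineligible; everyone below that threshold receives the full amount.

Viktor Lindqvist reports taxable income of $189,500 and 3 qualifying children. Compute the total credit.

Child Care Credit: base = 3 × $8,080 = $24,240. $189,500 is $2,800 into a $28,000 phase-out range, leaving 25,200/28,000 of the credit: $24,240 × 25,200/28,000 = $21,816.
Student Loan Interest Credit: 7% of the $11,000 excess over $178,500 is $770; credit = $2,750 − $770 = $1,980.
Dependent Care Credit: income exceeds $109,700 by $79,800 → 32 increments × $140 = $4,480 ≥ base, so the credit is $0.
Childcare Subsidy: $189,500 is below the $190,900 cutoff, so the full $7,375 applies.
Total: $21,816 + $1,980 + $0 + $7,375 = $31,171.

$31,171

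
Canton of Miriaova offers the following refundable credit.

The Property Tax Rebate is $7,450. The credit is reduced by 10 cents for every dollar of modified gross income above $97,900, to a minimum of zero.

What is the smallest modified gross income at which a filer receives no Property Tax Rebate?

$172,400

The credit falls by 10% of each dollar above $97,900, so it reaches zero when the excess is $7,450 / 10% = $74,500: income = $97,900 + $74,500 = $172,400.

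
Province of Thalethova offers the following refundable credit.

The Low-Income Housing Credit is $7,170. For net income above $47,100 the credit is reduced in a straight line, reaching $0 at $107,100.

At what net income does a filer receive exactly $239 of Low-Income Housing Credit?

$105,100

$239 is 239/7,170 of the full $7,170, so 6,931/7,170 of the $60,000 range has been used: income = $47,100 + $60,000 × 6,931/7,170 = $105,100.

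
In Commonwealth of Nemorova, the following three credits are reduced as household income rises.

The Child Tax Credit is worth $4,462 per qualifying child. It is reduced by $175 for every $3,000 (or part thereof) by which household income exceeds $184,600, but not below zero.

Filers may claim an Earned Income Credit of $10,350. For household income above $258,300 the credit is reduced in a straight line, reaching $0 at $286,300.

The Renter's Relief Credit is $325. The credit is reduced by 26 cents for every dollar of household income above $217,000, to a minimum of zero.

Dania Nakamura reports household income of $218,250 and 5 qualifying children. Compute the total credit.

Child Tax Credit: base = 5 × $4,462 = $22,310. income exceeds $184,600 by $33,650, which is 12 full-or-partial $3,000 increments; reduction = 12 × $175 = $2,100, leaving $20,210.
Earned Income Credit: $218,250 is at or below the $258,300 threshold, so the full $10,350 applies.
Renter's Relief Credit: 26% of the $1,250 excess over $217,000 is $325 ≥ base, so the credit is $0.
Total: $20,210 + $10,350 + $0 = $30,560.

$30,560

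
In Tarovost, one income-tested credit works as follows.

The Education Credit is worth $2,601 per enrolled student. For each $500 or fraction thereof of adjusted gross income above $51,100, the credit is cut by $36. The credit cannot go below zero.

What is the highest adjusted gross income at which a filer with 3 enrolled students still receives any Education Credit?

$159,100

Full credit = 3 × $2,601 = $7,803.
After 216 increments the reduction is 216 × $36 = $7,776, leaving $27; one more increment wipes it out. Increment 216 ends at excess 216 × $500 = $108,000, so the highest qualifying income is $51,100 + $108,000 = $159,100.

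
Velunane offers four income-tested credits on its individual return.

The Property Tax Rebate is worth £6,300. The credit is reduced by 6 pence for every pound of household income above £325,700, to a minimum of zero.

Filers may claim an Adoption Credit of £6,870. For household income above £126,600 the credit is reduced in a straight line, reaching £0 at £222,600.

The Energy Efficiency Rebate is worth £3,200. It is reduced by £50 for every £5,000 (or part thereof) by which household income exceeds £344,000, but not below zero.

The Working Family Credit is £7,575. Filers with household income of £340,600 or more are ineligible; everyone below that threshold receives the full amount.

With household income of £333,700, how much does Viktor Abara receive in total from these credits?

£16,595

Property Tax Rebate: 6% of the £8,000 excess over £325,700 is £480; credit = £6,300 − £480 = £5,820.
Adoption Credit: £333,700 is at or above £222,600, so the credit is £0.
Energy Efficiency Rebate: £333,700 is at or below the £344,000 threshold, so the full £3,200 applies.
Working Family Credit: £333,700 is below the £340,600 cutoff, so the full £7,575 applies.
Total: £5,820 + £0 + £3,200 + £7,575 = £16,595.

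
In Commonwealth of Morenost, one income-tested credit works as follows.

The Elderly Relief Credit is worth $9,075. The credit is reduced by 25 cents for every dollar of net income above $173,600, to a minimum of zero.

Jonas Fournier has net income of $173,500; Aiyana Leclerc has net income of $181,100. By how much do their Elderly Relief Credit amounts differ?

$1,875

Jonas ($173,500): Elderly Relief Credit: $173,500 is at or below the $173,600 threshold, so the full $9,075 applies.
Aiyana ($181,100): Elderly Relief Credit: 25% of the $7,500 excess over $173,600 is $1,875; credit = $9,075 − $1,875 = $7,200.
Difference: |$9,075 − $7,200| = $1,875.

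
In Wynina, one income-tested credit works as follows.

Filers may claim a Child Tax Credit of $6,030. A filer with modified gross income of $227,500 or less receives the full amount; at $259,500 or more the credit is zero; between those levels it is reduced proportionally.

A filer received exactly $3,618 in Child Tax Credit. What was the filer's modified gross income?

$240,300

$3,618 is 3,618/6,030 of the full $6,030, so 2,412/6,030 of the $32,000 range has been used: income = $227,500 + $32,000 × 2,412/6,030 = $240,300.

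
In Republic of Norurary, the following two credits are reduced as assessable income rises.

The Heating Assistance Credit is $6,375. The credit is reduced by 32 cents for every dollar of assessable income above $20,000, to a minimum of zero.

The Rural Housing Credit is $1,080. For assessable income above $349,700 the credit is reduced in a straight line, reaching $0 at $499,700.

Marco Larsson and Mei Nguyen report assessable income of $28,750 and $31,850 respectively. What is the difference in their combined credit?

Marco ($28,750): Heating Assistance Credit: 32% of the $8,750 excess over $20,000 is $2,800; credit = $6,375 − $2,800 = $3,575. Rural Housing Credit: $28,750 is at or below the $349,700 threshold, so the full $1,080 applies. total $3,575 + $1,080 = $4,655
Mei ($31,850): Heating Assistance Credit: 32% of the $11,850 excess over $20,000 is $3,792; credit = $6,375 − $3,792 = $2,583. Rural Housing Credit: $31,850 is at or below the $349,700 threshold, so the full $1,080 applies. total $2,583 + $1,080 = $3,663
Difference: |$4,655 − $3,663| = $992.

$992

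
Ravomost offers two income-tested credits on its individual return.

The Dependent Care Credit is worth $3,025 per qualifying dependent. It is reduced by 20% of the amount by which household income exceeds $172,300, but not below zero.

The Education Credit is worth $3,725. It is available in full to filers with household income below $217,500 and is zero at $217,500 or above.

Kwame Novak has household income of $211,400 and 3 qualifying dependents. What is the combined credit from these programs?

Dependent Care Credit: base = 3 × $3,025 = $9,075. 20% of the $39,100 excess over $172,300 is $7,820; credit = $9,075 − $7,820 = $1,255.
Education Credit: $211,400 is below the $217,500 cutoff, so the full $3,725 applies.
Total: $1,255 + $3,725 = $4,980.

$4,980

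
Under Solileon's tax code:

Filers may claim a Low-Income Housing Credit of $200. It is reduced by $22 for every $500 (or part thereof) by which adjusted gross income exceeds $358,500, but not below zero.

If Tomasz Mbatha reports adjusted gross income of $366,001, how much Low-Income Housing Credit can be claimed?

Low-Income Housing Credit: income exceeds $358,500 by $7,501 → 16 increments × $22 = $352 ≥ base, so the credit is $0.

$0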